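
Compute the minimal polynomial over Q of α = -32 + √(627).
m_α(x) = x^2 + 64x + 397

From α + 32 = √(627), squaring gives (α + 32)^2 = 627, i.e. α^2 + 64α + 1024 = 627, so α^2 + 64α + 397 = 0. The discriminant of x^2 + 64x + 397 is (64)^2 - 4·(397) = 4096 - 1588 = 2508, and 4·(627) is not a perfect square in Q since 627 is squarefree and ≠ 1. Hence x^2 + 64x + 397 is irreducible over Q and is the minimal polynomial of α.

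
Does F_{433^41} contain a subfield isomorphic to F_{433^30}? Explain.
No: F_{433^30} is not a subfield of F_{433^41}

F_{p^m} embeds in F_{p^n} iff m | n. Here 30 ∤ 41 (since 41 = 1·30 + 11 with remainder 11 ≠ 0), so F_{433^30} is not a subfield of F_{433^41}. Equivalently: if it were, the tower law would give 30 = [F_{433^30}:F_433] dividing [F_{433^41}:F_433] = 41, contradiction.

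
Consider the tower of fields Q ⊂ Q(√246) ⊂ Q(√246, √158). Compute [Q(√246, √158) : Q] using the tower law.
[Q(√246, √158) : Q] = 4

[Q(√246):Q] = 2 (min poly x^2 - 246, irreducible since 246 is squarefree > 1). For the top step, suppose √158 ∈ Q(√246), say √158 = c + d√246 with c, d ∈ Q. Squaring: 158 = c^2 + 246d^2 + 2cd√246. Since √246 ∉ Q this forces 2cd = 0. If d = 0 then √158 = c ∈ Q, contradicting 158 squarefree > 1. If c = 0 then 158 = 246d^2, so 246·158 = (246d)^2 is a perfect square in Q — but 246·158 = 38868 is not a perfect square (since 246 and 158 are distinct squarefree integers). Contradiction. Hence √158 ∉ Q(√246), so x^2 - 158 stays irreducible over Q(√246) and [Q(√246, √158) : Q(√246)] = 2. By the tower law, [Q(√246, √158) : Q] = 2 · 2 = 4.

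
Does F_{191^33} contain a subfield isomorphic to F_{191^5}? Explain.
No: F_{191^5} is not a subfield of F_{191^33}

F_{p^m} embeds in F_{p^n} iff m | n. Here 5 ∤ 33 (since 33 = 6·5 + 3 with remainder 3 ≠ 0), so F_{191^5} is not a subfield of F_{191^33}. Equivalently: if it were, the tower law would give 5 = [F_{191^5}:F_191] dividing [F_{191^33}:F_191] = 33, contradiction.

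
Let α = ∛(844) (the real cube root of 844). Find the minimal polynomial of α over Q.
m_α(x) = x^3 - 844

α satisfies α^3 = 844, so x^3 - 844 annihilates α. By the rational root test, a rational root p/q (in lowest terms) of x^3 - 844 would satisfy p^3 = 844 q^3, forcing q = 1 and p^3 = 844; but 844 is not a perfect cube, contradiction. A monic cubic over Q with no rational root is irreducible (any nontrivial factorization would include a linear factor). Hence x^3 - 844 is the minimal polynomial of α, and in particular [Q(α):Q] = 3.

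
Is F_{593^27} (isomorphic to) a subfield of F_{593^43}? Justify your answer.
No: F_{593^27} is not a subfield of F_{593^43}

F_{p^m} embeds in F_{p^n} iff m | n. Here 27 ∤ 43 (since 43 = 1·27 + 16 with remainder 16 ≠ 0), so F_{593^27} is not a subfield of F_{593^43}. Equivalently: if it were, the tower law would give 27 = [F_{593^27}:F_593] dividing [F_{593^43}:F_593] = 43, contradiction.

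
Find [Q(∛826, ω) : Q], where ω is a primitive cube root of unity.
[Q(∛826, ω) : Q] = 6

[Q(∛826):Q] = 3 (min poly x^3 - 826, irreducible since 826 is not a perfect cube). [Q(ω):Q] = 2 (min poly x^2 + x + 1). Since Q(∛826) ⊂ R and ω ∉ R, we have ω ∉ Q(∛826), so x^2 + x + 1 remains irreducible over Q(∛826) and [Q(∛826, ω) : Q(∛826)] = 2. By the tower law, [Q(∛826, ω) : Q] = 3 · 2 = 6. (In fact Q(∛826, ω) is the splitting field of x^3 - 826 over Q.)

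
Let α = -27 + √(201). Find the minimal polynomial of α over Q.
m_α(x) = x^2 + 54x + 528

From α + 27 = √(201), squaring gives (α + 27)^2 = 201, i.e. α^2 + 54α + 729 = 201, so α^2 + 54α + 528 = 0. The discriminant of x^2 + 54x + 528 is (54)^2 - 4·(528) = 2916 - 2112 = 804, and 4·(201) is not a perfect square in Q since 201 is squarefree and ≠ 1. Hence x^2 + 54x + 528 is irreducible over Q and is the minimal polynomial of α.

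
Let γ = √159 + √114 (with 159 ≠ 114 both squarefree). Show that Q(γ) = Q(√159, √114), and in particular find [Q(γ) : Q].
[Q(γ) : Q] = 4 (equivalently, Q(γ) = Q(√159, √114))

Obviously Q(γ) ⊆ Q(√159, √114), and [Q(√159, √114):Q] = 4 (since 159, 114 are distinct squarefree integers > 1 with 18126 not a perfect square). To show equality we compute the minimal polynomial of γ. From γ = √159 + √114: γ^2 = 159 + 2√(18126) + 114 = 273 + 2√(18126), so γ^2 - 273 = 2√(18126); squaring, (γ^2 - 273)^2 = 4·18126, i.e. γ^4 - 546γ^2 + 74529 - 72504 = 0, i.e. γ^4 - 546γ^2 + 2025 = 0. So γ is a root of x^4 - 546x^2 + 2025. This polynomial is irreducible over Q: it has no rational root (each ±√159 ± √114 is irrational), and any factorization into two quadratics over Q would force √(18126) ∈ Q (pairing opposite roots) or √159, √114 ∈ Q (other pairings), all impossible. Hence [Q(γ):Q] = 4 = [Q(√159, √114):Q], so Q(γ) = Q(√159, √114).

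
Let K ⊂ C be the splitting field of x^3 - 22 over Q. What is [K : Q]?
[K : Q] = 6

The roots of x^3 - 22 are ∛22, ω∛22, ω^2∛22 where ω = e^(2πi/3) is a primitive cube root of unity, so K = Q(∛22, ω). Now [Q(∛22):Q] = 3 (since 22 is not a perfect cube, x^3 - 22 is irreducible) and [Q(ω):Q] = 2. Both 2 and 3 divide [K:Q], and [K:Q] ≤ 3·2 = 6, so [K:Q] = 6. (Equivalently: Q(∛22) ⊂ R but ω ∉ R, so [K : Q(∛22)] = 2.)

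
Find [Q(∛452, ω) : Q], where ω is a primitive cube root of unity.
[Q(∛452, ω) : Q] = 6

[Q(∛452):Q] = 3 (min poly x^3 - 452, irreducible since 452 is not a perfect cube). [Q(ω):Q] = 2 (min poly x^2 + x + 1). Since Q(∛452) ⊂ R and ω ∉ R, we have ω ∉ Q(∛452), so x^2 + x + 1 remains irreducible over Q(∛452) and [Q(∛452, ω) : Q(∛452)] = 2. By the tower law, [Q(∛452, ω) : Q] = 3 · 2 = 6. (In fact Q(∛452, ω) is the splitting field of x^3 - 452 over Q.)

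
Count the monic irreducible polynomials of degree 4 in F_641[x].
There are 42205696320 monic irreducible polynomials of degree 4 over F_641

Each element of F_{641^4} that lies in no proper subfield is a root of exactly one monic irreducible of degree 4 over F_641, and each such polynomial has 4 distinct roots in F_{641^4}. By Möbius inversion the count is N_641(4) = (1/4) Σ_{d|4} μ(4/d) · 641^d = (1/4)(μ(4)·641^1 + μ(2)·641^2 + μ(1)·641^4) = 168822785280/4 = 42205696320.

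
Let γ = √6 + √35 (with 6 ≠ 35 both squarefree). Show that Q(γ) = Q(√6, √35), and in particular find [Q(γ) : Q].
[Q(γ) : Q] = 4 (equivalently, Q(γ) = Q(√6, √35))

Obviously Q(γ) ⊆ Q(√6, √35), and [Q(√6, √35):Q] = 4 (since 6, 35 are distinct squarefree integers > 1 with 210 not a perfect square). To show equality we compute the minimal polynomial of γ. From γ = √6 + √35: γ^2 = 6 + 2√(210) + 35 = 41 + 2√(210), so γ^2 - 41 = 2√(210); squaring, (γ^2 - 41)^2 = 4·210, i.e. γ^4 - 82γ^2 + 1681 - 840 = 0, i.e. γ^4 - 82γ^2 + 841 = 0. So γ is a root of x^4 - 82x^2 + 841. This polynomial is irreducible over Q: it has no rational root (each ±√6 ± √35 is irrational), and any factorization into two quadratics over Q would force √(210) ∈ Q (pairing opposite roots) or √6, √35 ∈ Q (other pairings), all impossible. Hence [Q(γ):Q] = 4 = [Q(√6, √35):Q], so Q(γ) = Q(√6, √35).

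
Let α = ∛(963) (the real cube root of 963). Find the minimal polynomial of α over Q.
m_α(x) = x^3 - 963

α satisfies α^3 = 963, so x^3 - 963 annihilates α. By the rational root test, a rational root p/q (in lowest terms) of x^3 - 963 would satisfy p^3 = 963 q^3, forcing q = 1 and p^3 = 963; but 963 is not a perfect cube, contradiction. A monic cubic over Q with no rational root is irreducible (any nontrivial factorization would include a linear factor). Hence x^3 - 963 is the minimal polynomial of α, and in particular [Q(α):Q] = 3.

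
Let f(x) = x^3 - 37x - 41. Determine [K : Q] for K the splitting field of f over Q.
[K : Q] = 6

By the rational root test, any rational root of the monic integer polynomial f(x) = x^3 - 37x - 41 must be an integer dividing the constant term -41, i.e. one of ±{1, 41}. Evaluating: f(1) = -77, f(-1) = -5, f(41) = 67363, f(-41) = -67445; none is 0, so f has no rational root and is therefore irreducible over Q (a cubic with no linear factor over a field is irreducible). For an irreducible cubic, the Galois group is A_3 or S_3 according as the discriminant disc(f) = -4a^3 - 27b^2 = -4·(-37)^3 - 27·(-41)^2 = 157225 is or is not a square in Q. Here disc(f) = 157225 is not a perfect square in Q, so the Galois group of f over Q is not contained in A_3 and must be all of S_3. The splitting field has degree |S_3| = 6 over Q, so [K : Q] = 6.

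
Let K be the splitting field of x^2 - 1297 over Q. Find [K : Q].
[K : Q] = 2

f(x) = x^2 - 1297 factors as (x - √1297)(x + √1297). The splitting field is K = Q(√1297). Since 1297 is squarefree and > 1, it is not a perfect square, so x^2 - 1297 is irreducible over Q and [Q(√1297) : Q] = 2. Hence [K : Q] = 2.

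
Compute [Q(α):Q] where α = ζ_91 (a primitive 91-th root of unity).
[Q(α):Q] = 72

The minimal polynomial of ζ_91 over Q is the 91-th cyclotomic polynomial Φ_91(x), which is irreducible over Q and has degree φ(91) = 72. Hence [Q(α):Q] = φ(91) = 72.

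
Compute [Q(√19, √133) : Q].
[Q(√19, √133) : Q] = 4

[Q(√19):Q] = 2 (min poly x^2 - 19, irreducible since 19 is squarefree > 1). For the top step, suppose √133 ∈ Q(√19), say √133 = c + d√19 with c, d ∈ Q. Squaring: 133 = c^2 + 19d^2 + 2cd√19. Since √19 ∉ Q this forces 2cd = 0. If d = 0 then √133 = c ∈ Q, contradicting 133 squarefree > 1. If c = 0 then 133 = 19d^2, so 19·133 = (19d)^2 is a perfect square in Q — but 19·133 = 2527 is not a perfect square (since 19 and 133 are distinct squarefree integers). Contradiction. Hence √133 ∉ Q(√19), so x^2 - 133 stays irreducible over Q(√19) and [Q(√19, √133) : Q(√19)] = 2. By the tower law, [Q(√19, √133) : Q] = 2 · 2 = 4.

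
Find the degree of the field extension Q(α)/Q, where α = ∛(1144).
[Q(α):Q] = 3

The minimal polynomial of α is x^3 - 1144, irreducible over Q since 1144 is not a perfect cube (so x^3 - 1144 has no rational root). Hence [Q(α):Q] = deg(m_α) = 3.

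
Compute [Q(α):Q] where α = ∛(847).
[Q(α):Q] = 3

The minimal polynomial of α is x^3 - 847, irreducible over Q since 847 is not a perfect cube (so x^3 - 847 has no rational root). Hence [Q(α):Q] = deg(m_α) = 3.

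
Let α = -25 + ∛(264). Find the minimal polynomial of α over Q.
m_α(x) = x^3 + 75x^2 + 1875x + 15361

Set β = α + 25 = ∛(264), so β^3 = 264. Then (α + 25)^3 - 264 = 0, i.e. α is a root of g(x) = (x + 25)^3 - 264 = x^3 + 75x^2 + 1875x + 15361. Since g(x) = h(x + 25) where h(x) = x^3 - 264, and h is irreducible over Q (because 264 is not a perfect cube, so h has no rational root, and a monic cubic with no rational root is irreducible), g is also irreducible (irreducibility is preserved under the substitution x → x + 25). Hence m_α(x) = x^3 + 75x^2 + 1875x + 15361.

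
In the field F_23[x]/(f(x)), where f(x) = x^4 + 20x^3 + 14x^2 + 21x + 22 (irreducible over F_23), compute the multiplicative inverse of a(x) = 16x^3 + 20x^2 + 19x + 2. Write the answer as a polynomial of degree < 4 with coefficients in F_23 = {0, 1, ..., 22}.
a(x)^(-1) ≡ 3x^3 + 8x^2 + 11x + 10 (mod f(x))

Since f is irreducible over F_23, F_23[x]/(f) is a field and a(x) ≠ 0 has an inverse. Apply the extended Euclidean algorithm to f(x) and a(x) in F_23[x]: f(x) = (13x + 8)·a(x) + (21x^2 + 4x + 6);  a(x) = (15x + 20)·(21x^2 + 4x + 6) + (10x + 20);  (21x^2 + 4x + 6) = (9x + 10)·(10x + 20) + (13). The last nonzero remainder is the constant 13 = gcd(f, a) in F_23. Back-substituting through the division chain expresses 13 = s(x)·a(x) + t(x)·f(x) with s(x) ≡ 16x^3 + 12x^2 + 5x + 15 (mod f), so (16x^3 + 12x^2 + 5x + 15)·a(x) ≡ 13 (mod f). Multiplying by 13^(-1) ≡ 16 in F_23 gives a(x)^(-1) ≡ 16·(16x^3 + 12x^2 + 5x + 15) ≡ 3x^3 + 8x^2 + 11x + 10 (mod f). Check: (16x^3 + 20x^2 + 19x + 2)·(3x^3 + 8x^2 + 11x + 10) = 2x^6 + 4x^5 + 2x^4 + 9x^3 + 11x^2 + 5x + 20 ≡ 1 (mod x^4 + 20x^3 + 14x^2 + 21x + 22).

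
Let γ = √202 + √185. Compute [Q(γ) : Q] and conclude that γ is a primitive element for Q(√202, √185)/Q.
[Q(γ) : Q] = 4 (equivalently, Q(γ) = Q(√202, √185))

Obviously Q(γ) ⊆ Q(√202, √185), and [Q(√202, √185):Q] = 4 (since 202, 185 are distinct squarefree integers > 1 with 37370 not a perfect square). To show equality we compute the minimal polynomial of γ. From γ = √202 + √185: γ^2 = 202 + 2√(37370) + 185 = 387 + 2√(37370), so γ^2 - 387 = 2√(37370); squaring, (γ^2 - 387)^2 = 4·37370, i.e. γ^4 - 774γ^2 + 149769 - 149480 = 0, i.e. γ^4 - 774γ^2 + 289 = 0. So γ is a root of x^4 - 774x^2 + 289. This polynomial is irreducible over Q: it has no rational root (each ±√202 ± √185 is irrational), and any factorization into two quadratics over Q would force √(37370) ∈ Q (pairing opposite roots) or √202, √185 ∈ Q (other pairings), all impossible. Hence [Q(γ):Q] = 4 = [Q(√202, √185):Q], so Q(γ) = Q(√202, √185).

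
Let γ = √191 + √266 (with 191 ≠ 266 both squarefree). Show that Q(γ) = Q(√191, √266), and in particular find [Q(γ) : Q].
[Q(γ) : Q] = 4 (equivalently, Q(γ) = Q(√191, √266))

Obviously Q(γ) ⊆ Q(√191, √266), and [Q(√191, √266):Q] = 4 (since 191, 266 are distinct squarefree integers > 1 with 50806 not a perfect square). To show equality we compute the minimal polynomial of γ. From γ = √191 + √266: γ^2 = 191 + 2√(50806) + 266 = 457 + 2√(50806), so γ^2 - 457 = 2√(50806); squaring, (γ^2 - 457)^2 = 4·50806, i.e. γ^4 - 914γ^2 + 208849 - 203224 = 0, i.e. γ^4 - 914γ^2 + 5625 = 0. So γ is a root of x^4 - 914x^2 + 5625. This polynomial is irreducible over Q: it has no rational root (each ±√191 ± √266 is irrational), and any factorization into two quadratics over Q would force √(50806) ∈ Q (pairing opposite roots) or √191, √266 ∈ Q (other pairings), all impossible. Hence [Q(γ):Q] = 4 = [Q(√191, √266):Q], so Q(γ) = Q(√191, √266).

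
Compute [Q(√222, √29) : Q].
[Q(√222, √29) : Q] = 4

[Q(√222):Q] = 2 (min poly x^2 - 222, irreducible since 222 is squarefree > 1). For the top step, suppose √29 ∈ Q(√222), say √29 = c + d√222 with c, d ∈ Q. Squaring: 29 = c^2 + 222d^2 + 2cd√222. Since √222 ∉ Q this forces 2cd = 0. If d = 0 then √29 = c ∈ Q, contradicting 29 squarefree > 1. If c = 0 then 29 = 222d^2, so 222·29 = (222d)^2 is a perfect square in Q — but 222·29 = 6438 is not a perfect square (since 222 and 29 are distinct squarefree integers). Contradiction. Hence √29 ∉ Q(√222), so x^2 - 29 stays irreducible over Q(√222) and [Q(√222, √29) : Q(√222)] = 2. By the tower law, [Q(√222, √29) : Q] = 2 · 2 = 4.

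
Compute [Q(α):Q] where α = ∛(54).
[Q(α):Q] = 3

The minimal polynomial of α is x^3 - 54, irreducible over Q since 54 is not a perfect cube (so x^3 - 54 has no rational root). Hence [Q(α):Q] = deg(m_α) = 3.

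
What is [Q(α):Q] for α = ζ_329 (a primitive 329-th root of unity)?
[Q(α):Q] = 276

The minimal polynomial of ζ_329 over Q is the 329-th cyclotomic polynomial Φ_329(x), which is irreducible over Q and has degree φ(329) = 276. Hence [Q(α):Q] = φ(329) = 276.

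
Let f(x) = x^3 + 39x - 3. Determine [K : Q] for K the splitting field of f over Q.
[K : Q] = 6

By the rational root test, any rational root of the monic integer polynomial f(x) = x^3 + 39x - 3 must be an integer dividing the constant term -3, i.e. one of ±{1, 3}. Evaluating: f(1) = 37, f(-1) = -43, f(3) = 141, f(-3) = -147; none is 0, so f has no rational root and is therefore irreducible over Q (a cubic with no linear factor over a field is irreducible). For an irreducible cubic, the Galois group is A_3 or S_3 according as the discriminant disc(f) = -4a^3 - 27b^2 = -4·(39)^3 - 27·(-3)^2 = -237519 is or is not a square in Q. Here disc(f) = -237519 is not a perfect square in Q, so the Galois group of f over Q is not contained in A_3 and must be all of S_3. The splitting field has degree |S_3| = 6 over Q, so [K : Q] = 6.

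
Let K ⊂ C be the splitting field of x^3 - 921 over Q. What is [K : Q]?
[K : Q] = 6

The roots of x^3 - 921 are ∛921, ω∛921, ω^2∛921 where ω = e^(2πi/3) is a primitive cube root of unity, so K = Q(∛921, ω). Now [Q(∛921):Q] = 3 (since 921 is not a perfect cube, x^3 - 921 is irreducible) and [Q(ω):Q] = 2. Both 2 and 3 divide [K:Q], and [K:Q] ≤ 3·2 = 6, so [K:Q] = 6. (Equivalently: Q(∛921) ⊂ R but ω ∉ R, so [K : Q(∛921)] = 2.)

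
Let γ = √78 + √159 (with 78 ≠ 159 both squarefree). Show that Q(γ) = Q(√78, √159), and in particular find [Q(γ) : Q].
[Q(γ) : Q] = 4 (equivalently, Q(γ) = Q(√78, √159))

Obviously Q(γ) ⊆ Q(√78, √159), and [Q(√78, √159):Q] = 4 (since 78, 159 are distinct squarefree integers > 1 with 12402 not a perfect square). To show equality we compute the minimal polynomial of γ. From γ = √78 + √159: γ^2 = 78 + 2√(12402) + 159 = 237 + 2√(12402), so γ^2 - 237 = 2√(12402); squaring, (γ^2 - 237)^2 = 4·12402, i.e. γ^4 - 474γ^2 + 56169 - 49608 = 0, i.e. γ^4 - 474γ^2 + 6561 = 0. So γ is a root of x^4 - 474x^2 + 6561. This polynomial is irreducible over Q: it has no rational root (each ±√78 ± √159 is irrational), and any factorization into two quadratics over Q would force √(12402) ∈ Q (pairing opposite roots) or √78, √159 ∈ Q (other pairings), all impossible. Hence [Q(γ):Q] = 4 = [Q(√78, √159):Q], so Q(γ) = Q(√78, √159).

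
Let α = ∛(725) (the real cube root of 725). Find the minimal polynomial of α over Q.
m_α(x) = x^3 - 725

α satisfies α^3 = 725, so x^3 - 725 annihilates α. By the rational root test, a rational root p/q (in lowest terms) of x^3 - 725 would satisfy p^3 = 725 q^3, forcing q = 1 and p^3 = 725; but 725 is not a perfect cube, contradiction. A monic cubic over Q with no rational root is irreducible (any nontrivial factorization would include a linear factor). Hence x^3 - 725 is the minimal polynomial of α, and in particular [Q(α):Q] = 3.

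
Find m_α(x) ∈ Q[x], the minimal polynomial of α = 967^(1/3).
m_α(x) = x^3 - 967

α satisfies α^3 = 967, so x^3 - 967 annihilates α. By the rational root test, a rational root p/q (in lowest terms) of x^3 - 967 would satisfy p^3 = 967 q^3, forcing q = 1 and p^3 = 967; but 967 is not a perfect cube, contradiction. A monic cubic over Q with no rational root is irreducible (any nontrivial factorization would include a linear factor). Hence x^3 - 967 is the minimal polynomial of α, and in particular [Q(α):Q] = 3.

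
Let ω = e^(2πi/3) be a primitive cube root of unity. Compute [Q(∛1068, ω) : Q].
[Q(∛1068, ω) : Q] = 6

[Q(∛1068):Q] = 3 (min poly x^3 - 1068, irreducible since 1068 is not a perfect cube). [Q(ω):Q] = 2 (min poly x^2 + x + 1). Since Q(∛1068) ⊂ R and ω ∉ R, we have ω ∉ Q(∛1068), so x^2 + x + 1 remains irreducible over Q(∛1068) and [Q(∛1068, ω) : Q(∛1068)] = 2. By the tower law, [Q(∛1068, ω) : Q] = 3 · 2 = 6. (In fact Q(∛1068, ω) is the splitting field of x^3 - 1068 over Q.)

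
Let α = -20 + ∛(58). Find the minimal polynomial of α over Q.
m_α(x) = x^3 + 60x^2 + 1200x + 7942

Set β = α + 20 = ∛(58), so β^3 = 58. Then (α + 20)^3 - 58 = 0, i.e. α is a root of g(x) = (x + 20)^3 - 58 = x^3 + 60x^2 + 1200x + 7942. Since g(x) = h(x + 20) where h(x) = x^3 - 58, and h is irreducible over Q (because 58 is not a perfect cube, so h has no rational root, and a monic cubic with no rational root is irreducible), g is also irreducible (irreducibility is preserved under the substitution x → x + 20). Hence m_α(x) = x^3 + 60x^2 + 1200x + 7942.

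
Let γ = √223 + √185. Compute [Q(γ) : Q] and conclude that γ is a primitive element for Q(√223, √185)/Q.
[Q(γ) : Q] = 4 (equivalently, Q(γ) = Q(√223, √185))

Obviously Q(γ) ⊆ Q(√223, √185), and [Q(√223, √185):Q] = 4 (since 223, 185 are distinct squarefree integers > 1 with 41255 not a perfect square). To show equality we compute the minimal polynomial of γ. From γ = √223 + √185: γ^2 = 223 + 2√(41255) + 185 = 408 + 2√(41255), so γ^2 - 408 = 2√(41255); squaring, (γ^2 - 408)^2 = 4·41255, i.e. γ^4 - 816γ^2 + 166464 - 165020 = 0, i.e. γ^4 - 816γ^2 + 1444 = 0. So γ is a root of x^4 - 816x^2 + 1444. This polynomial is irreducible over Q: it has no rational root (each ±√223 ± √185 is irrational), and any factorization into two quadratics over Q would force √(41255) ∈ Q (pairing opposite roots) or √223, √185 ∈ Q (other pairings), all impossible. Hence [Q(γ):Q] = 4 = [Q(√223, √185):Q], so Q(γ) = Q(√223, √185).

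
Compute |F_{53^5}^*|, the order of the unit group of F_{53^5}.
|F_{53^5}^*| = 418195492

F_{53^5} has 53^5 = 418195493 elements; its multiplicative group consists of all nonzero elements, so |F_{53^5}^*| = 418195493 - 1 = 418195492. (It is cyclic since any finite subgroup of the multiplicative group of a field is cyclic.)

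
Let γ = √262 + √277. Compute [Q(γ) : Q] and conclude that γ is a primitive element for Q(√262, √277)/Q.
[Q(γ) : Q] = 4 (equivalently, Q(γ) = Q(√262, √277))

Obviously Q(γ) ⊆ Q(√262, √277), and [Q(√262, √277):Q] = 4 (since 262, 277 are distinct squarefree integers > 1 with 72574 not a perfect square). To show equality we compute the minimal polynomial of γ. From γ = √262 + √277: γ^2 = 262 + 2√(72574) + 277 = 539 + 2√(72574), so γ^2 - 539 = 2√(72574); squaring, (γ^2 - 539)^2 = 4·72574, i.e. γ^4 - 1078γ^2 + 290521 - 290296 = 0, i.e. γ^4 - 1078γ^2 + 225 = 0. So γ is a root of x^4 - 1078x^2 + 225. This polynomial is irreducible over Q: it has no rational root (each ±√262 ± √277 is irrational), and any factorization into two quadratics over Q would force √(72574) ∈ Q (pairing opposite roots) or √262, √277 ∈ Q (other pairings), all impossible. Hence [Q(γ):Q] = 4 = [Q(√262, √277):Q], so Q(γ) = Q(√262, √277).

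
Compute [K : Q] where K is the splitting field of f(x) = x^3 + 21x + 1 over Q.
[K : Q] = 6

By the rational root test, any rational root of the monic integer polynomial f(x) = x^3 + 21x + 1 must be an integer dividing the constant term 1, i.e. one of ±{1}. Evaluating: f(1) = 23, f(-1) = -21; none is 0, so f has no rational root and is therefore irreducible over Q (a cubic with no linear factor over a field is irreducible). For an irreducible cubic, the Galois group is A_3 or S_3 according as the discriminant disc(f) = -4a^3 - 27b^2 = -4·(21)^3 - 27·(1)^2 = -37071 is or is not a square in Q. Here disc(f) = -37071 is not a perfect square in Q, so the Galois group of f over Q is not contained in A_3 and must be all of S_3. The splitting field has degree |S_3| = 6 over Q, so [K : Q] = 6.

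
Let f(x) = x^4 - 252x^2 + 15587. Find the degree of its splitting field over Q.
[K : Q] = 4

Solving the quadratic in x^2: x^2 = (252 ± √(252^2 - 4·15587))/2 = (252 ± √1156)/2 = (252 ± 34)/2, giving x^2 = 109 or x^2 = 143. So f(x) = (x^2 - 109)(x^2 - 143) and the roots of f are ±√109, ±√143. Hence the splitting field is K = Q(√109, √143). Since 109 and 143 are distinct squarefree integers > 1, their product 15587 is not a perfect square, so √143 ∉ Q(√109). By the tower law [K:Q] = [Q(√109,√143):Q(√109)] · [Q(√109):Q] = 2 · 2 = 4.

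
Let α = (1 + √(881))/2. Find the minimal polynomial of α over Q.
m_α(x) = x^2 - x - 220

From 2α - 1 = √(881), squaring gives (2α - 1)^2 = 881, i.e. 4α^2 - 4α + 1 = 881, so α^2 - α + (1 - 881)/4 = 0. Since 881 ≡ 1 (mod 4), (1 - 881)/4 = -220 ∈ Z. The polynomial x^2 - x - 220 has discriminant 1 - 4·(-220) = 881, which is not a perfect square in Q (d = 881 is squarefree and ≠ 1), so x^2 - x - 220 is irreducible over Q. It is the minimal polynomial of α.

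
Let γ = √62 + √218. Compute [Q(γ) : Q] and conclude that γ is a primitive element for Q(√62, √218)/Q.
[Q(γ) : Q] = 4 (equivalently, Q(γ) = Q(√62, √218))

Obviously Q(γ) ⊆ Q(√62, √218), and [Q(√62, √218):Q] = 4 (since 62, 218 are distinct squarefree integers > 1 with 13516 not a perfect square). To show equality we compute the minimal polynomial of γ. From γ = √62 + √218: γ^2 = 62 + 2√(13516) + 218 = 280 + 2√(13516), so γ^2 - 280 = 2√(13516); squaring, (γ^2 - 280)^2 = 4·13516, i.e. γ^4 - 560γ^2 + 78400 - 54064 = 0, i.e. γ^4 - 560γ^2 + 24336 = 0. So γ is a root of x^4 - 560x^2 + 24336. This polynomial is irreducible over Q: it has no rational root (each ±√62 ± √218 is irrational), and any factorization into two quadratics over Q would force √(13516) ∈ Q (pairing opposite roots) or √62, √218 ∈ Q (other pairings), all impossible. Hence [Q(γ):Q] = 4 = [Q(√62, √218):Q], so Q(γ) = Q(√62, √218).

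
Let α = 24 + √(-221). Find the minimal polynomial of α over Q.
m_α(x) = x^2 - 48x + 797

From α - 24 = √(-221), squaring gives (α - 24)^2 = -221, i.e. α^2 - 48α + 576 = -221, so α^2 - 48α + 797 = 0. The discriminant of x^2 - 48x + 797 is (-48)^2 - 4·(797) = 2304 - 3188 = -884, and 4·(-221) is not a perfect square in Q since -221 is squarefree and ≠ 1. Hence x^2 - 48x + 797 is irreducible over Q and is the minimal polynomial of α.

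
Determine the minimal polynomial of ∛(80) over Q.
m_α(x) = x^3 - 80

α satisfies α^3 = 80, so x^3 - 80 annihilates α. By the rational root test, a rational root p/q (in lowest terms) of x^3 - 80 would satisfy p^3 = 80 q^3, forcing q = 1 and p^3 = 80; but 80 is not a perfect cube, contradiction. A monic cubic over Q with no rational root is irreducible (any nontrivial factorization would include a linear factor). Hence x^3 - 80 is the minimal polynomial of α, and in particular [Q(α):Q] = 3.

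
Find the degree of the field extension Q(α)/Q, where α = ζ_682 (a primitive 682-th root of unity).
[Q(α):Q] = 300

The minimal polynomial of ζ_682 over Q is the 682-th cyclotomic polynomial Φ_682(x), which is irreducible over Q and has degree φ(682) = 300. Hence [Q(α):Q] = φ(682) = 300.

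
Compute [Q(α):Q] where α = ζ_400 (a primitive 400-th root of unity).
[Q(α):Q] = 160

The minimal polynomial of ζ_400 over Q is the 400-th cyclotomic polynomial Φ_400(x), which is irreducible over Q and has degree φ(400) = 160. Hence [Q(α):Q] = φ(400) = 160.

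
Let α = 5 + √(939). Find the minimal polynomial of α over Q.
m_α(x) = x^2 - 10x - 914

From α - 5 = √(939), squaring gives (α - 5)^2 = 939, i.e. α^2 - 10α + 25 = 939, so α^2 - 10α - 914 = 0. The discriminant of x^2 - 10x - 914 is (-10)^2 - 4·(-914) = 100 + 3656 = 3756, and 4·(939) is not a perfect square in Q since 939 is squarefree and ≠ 1. Hence x^2 - 10x - 914 is irreducible over Q and is the minimal polynomial of α.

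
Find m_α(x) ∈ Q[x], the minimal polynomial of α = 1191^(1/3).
m_α(x) = x^3 - 1191

α satisfies α^3 = 1191, so x^3 - 1191 annihilates α. By the rational root test, a rational root p/q (in lowest terms) of x^3 - 1191 would satisfy p^3 = 1191 q^3, forcing q = 1 and p^3 = 1191; but 1191 is not a perfect cube, contradiction. A monic cubic over Q with no rational root is irreducible (any nontrivial factorization would include a linear factor). Hence x^3 - 1191 is the minimal polynomial of α, and in particular [Q(α):Q] = 3.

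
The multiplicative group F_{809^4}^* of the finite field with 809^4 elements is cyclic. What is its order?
|F_{809^4}^*| = 428345379360

F_{809^4} has 809^4 = 428345379361 elements; its multiplicative group consists of all nonzero elements, so |F_{809^4}^*| = 428345379361 - 1 = 428345379360. (It is cyclic since any finite subgroup of the multiplicative group of a field is cyclic.)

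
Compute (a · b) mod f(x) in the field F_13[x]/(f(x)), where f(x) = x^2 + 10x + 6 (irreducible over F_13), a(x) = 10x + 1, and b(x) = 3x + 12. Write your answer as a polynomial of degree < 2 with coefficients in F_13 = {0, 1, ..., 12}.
a · b ≡ 5x + 1 (mod f(x))

Multiply in F_13[x]: a(x)·b(x) = (10x + 1)·(3x + 12) = 4x^2 + 6x + 12. This has degree ≥ 2, so divide by f(x) over F_13: 4x^2 + 6x + 12 = (4)·(x^2 + 10x + 6) + (5x + 1). Hence a·b ≡ 5x + 1 (mod f). (F_13[x]/(f) is a field with 13^2 = 169 elements since f is irreducible of degree 2.)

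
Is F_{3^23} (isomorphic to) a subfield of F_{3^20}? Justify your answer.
No: F_{3^23} is not a subfield of F_{3^20}

F_{p^m} embeds in F_{p^n} iff m | n. Here 23 ∤ 20 (since 20 = 0·23 + 20 with remainder 20 ≠ 0), so F_{3^23} is not a subfield of F_{3^20}. Equivalently: if it were, the tower law would give 23 = [F_{3^23}:F_3] dividing [F_{3^20}:F_3] = 20, contradiction.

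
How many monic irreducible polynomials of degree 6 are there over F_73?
There are 25222305336 monic irreducible polynomials of degree 6 over F_73

Each element of F_{73^6} that lies in no proper subfield is a root of exactly one monic irreducible of degree 6 over F_73, and each such polynomial has 6 distinct roots in F_{73^6}. By Möbius inversion the count is N_73(6) = (1/6) Σ_{d|6} μ(6/d) · 73^d = (1/6)(μ(6)·73^1 + μ(3)·73^2 + μ(2)·73^3 + μ(1)·73^6) = 151333832016/6 = 25222305336.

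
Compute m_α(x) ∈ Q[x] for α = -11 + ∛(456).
m_α(x) = x^3 + 33x^2 + 363x + 875

Set β = α + 11 = ∛(456), so β^3 = 456. Then (α + 11)^3 - 456 = 0, i.e. α is a root of g(x) = (x + 11)^3 - 456 = x^3 + 33x^2 + 363x + 875. Since g(x) = h(x + 11) where h(x) = x^3 - 456, and h is irreducible over Q (because 456 is not a perfect cube, so h has no rational root, and a monic cubic with no rational root is irreducible), g is also irreducible (irreducibility is preserved under the substitution x → x + 11). Hence m_α(x) = x^3 + 33x^2 + 363x + 875.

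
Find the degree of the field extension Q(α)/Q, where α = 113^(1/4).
[Q(α):Q] = 4

α is a root of x^4 - 113. By Eisenstein's criterion at the prime p = 113 (which divides the constant term 113 but p^2 = 12769 does not, since 113 is squarefree), x^4 - 113 is irreducible over Q. Hence [Q(α):Q] = 4.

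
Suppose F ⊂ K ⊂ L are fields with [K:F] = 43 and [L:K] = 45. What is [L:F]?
[L:F] = 1935

The tower law says that for any tower of field extensions F ⊂ K ⊂ L with finite degrees, [L:F] = [L:K] · [K:F]. Here this gives [L:F] = 45 · 43 = 1935.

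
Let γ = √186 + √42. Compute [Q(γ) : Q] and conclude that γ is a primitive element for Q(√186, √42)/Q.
[Q(γ) : Q] = 4 (equivalently, Q(γ) = Q(√186, √42))

Obviously Q(γ) ⊆ Q(√186, √42), and [Q(√186, √42):Q] = 4 (since 186, 42 are distinct squarefree integers > 1 with 7812 not a perfect square). To show equality we compute the minimal polynomial of γ. From γ = √186 + √42: γ^2 = 186 + 2√(7812) + 42 = 228 + 2√(7812), so γ^2 - 228 = 2√(7812); squaring, (γ^2 - 228)^2 = 4·7812, i.e. γ^4 - 456γ^2 + 51984 - 31248 = 0, i.e. γ^4 - 456γ^2 + 20736 = 0. So γ is a root of x^4 - 456x^2 + 20736. This polynomial is irreducible over Q: it has no rational root (each ±√186 ± √42 is irrational), and any factorization into two quadratics over Q would force √(7812) ∈ Q (pairing opposite roots) or √186, √42 ∈ Q (other pairings), all impossible. Hence [Q(γ):Q] = 4 = [Q(√186, √42):Q], so Q(γ) = Q(√186, √42).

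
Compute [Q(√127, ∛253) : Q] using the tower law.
[Q(√127, ∛253) : Q] = 6

Let L = Q(√127, ∛253). Since Q(√127) ⊂ L and [Q(√127):Q] = 2, the tower law gives 2 | [L:Q]. Likewise Q(∛253) ⊂ L with [Q(∛253):Q] = 3 (because 253 is not a perfect cube), so 3 | [L:Q]. As gcd(2,3) = 1, [L:Q] is divisible by 6. Conversely L is generated over Q by √127 and ∛253, so [L:Q] ≤ 2·3 = 6. Therefore [Q(√127, ∛253) : Q] = 6.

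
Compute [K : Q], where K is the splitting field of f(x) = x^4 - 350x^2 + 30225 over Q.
[K : Q] = 4

Solving the quadratic in x^2: x^2 = (350 ± √(350^2 - 4·30225))/2 = (350 ± √1600)/2 = (350 ± 40)/2, giving x^2 = 195 or x^2 = 155. So f(x) = (x^2 - 195)(x^2 - 155) and the roots of f are ±√195, ±√155. Hence the splitting field is K = Q(√195, √155). Since 195 and 155 are distinct squarefree integers > 1, their product 30225 is not a perfect square, so √155 ∉ Q(√195). By the tower law [K:Q] = [Q(√195,√155):Q(√195)] · [Q(√195):Q] = 2 · 2 = 4.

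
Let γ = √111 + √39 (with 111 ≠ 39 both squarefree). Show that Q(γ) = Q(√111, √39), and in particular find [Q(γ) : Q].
[Q(γ) : Q] = 4 (equivalently, Q(γ) = Q(√111, √39))

Obviously Q(γ) ⊆ Q(√111, √39), and [Q(√111, √39):Q] = 4 (since 111, 39 are distinct squarefree integers > 1 with 4329 not a perfect square). To show equality we compute the minimal polynomial of γ. From γ = √111 + √39: γ^2 = 111 + 2√(4329) + 39 = 150 + 2√(4329), so γ^2 - 150 = 2√(4329); squaring, (γ^2 - 150)^2 = 4·4329, i.e. γ^4 - 300γ^2 + 22500 - 17316 = 0, i.e. γ^4 - 300γ^2 + 5184 = 0. So γ is a root of x^4 - 300x^2 + 5184. This polynomial is irreducible over Q: it has no rational root (each ±√111 ± √39 is irrational), and any factorization into two quadratics over Q would force √(4329) ∈ Q (pairing opposite roots) or √111, √39 ∈ Q (other pairings), all impossible. Hence [Q(γ):Q] = 4 = [Q(√111, √39):Q], so Q(γ) = Q(√111, √39).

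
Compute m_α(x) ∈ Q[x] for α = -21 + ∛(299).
m_α(x) = x^3 + 63x^2 + 1323x + 8962

Set β = α + 21 = ∛(299), so β^3 = 299. Then (α + 21)^3 - 299 = 0, i.e. α is a root of g(x) = (x + 21)^3 - 299 = x^3 + 63x^2 + 1323x + 8962. Since g(x) = h(x + 21) where h(x) = x^3 - 299, and h is irreducible over Q (because 299 is not a perfect cube, so h has no rational root, and a monic cubic with no rational root is irreducible), g is also irreducible (irreducibility is preserved under the substitution x → x + 21). Hence m_α(x) = x^3 + 63x^2 + 1323x + 8962.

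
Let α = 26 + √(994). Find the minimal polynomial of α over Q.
m_α(x) = x^2 - 52x - 318

From α - 26 = √(994), squaring gives (α - 26)^2 = 994, i.e. α^2 - 52α + 676 = 994, so α^2 - 52α - 318 = 0. The discriminant of x^2 - 52x - 318 is (-52)^2 - 4·(-318) = 2704 + 1272 = 3976, and 4·(994) is not a perfect square in Q since 994 is squarefree and ≠ 1. Hence x^2 - 52x - 318 is irreducible over Q and is the minimal polynomial of α.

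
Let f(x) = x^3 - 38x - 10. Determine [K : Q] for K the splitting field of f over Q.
[K : Q] = 6

By the rational root test, any rational root of the monic integer polynomial f(x) = x^3 - 38x - 10 must be an integer dividing the constant term -10, i.e. one of ±{1, 2, 5, 10}. Evaluating: f(1) = -47, f(-1) = 27, f(2) = -78, f(-2) = 58, f(5) = -75, f(-5) = 55, f(10) = 610, f(-10) = -630; none is 0, so f has no rational root and is therefore irreducible over Q (a cubic with no linear factor over a field is irreducible). For an irreducible cubic, the Galois group is A_3 or S_3 according as the discriminant disc(f) = -4a^3 - 27b^2 = -4·(-38)^3 - 27·(-10)^2 = 216788 is or is not a square in Q. Here disc(f) = 216788 is not a perfect square in Q, so the Galois group of f over Q is not contained in A_3 and must be all of S_3. The splitting field has degree |S_3| = 6 over Q, so [K : Q] = 6.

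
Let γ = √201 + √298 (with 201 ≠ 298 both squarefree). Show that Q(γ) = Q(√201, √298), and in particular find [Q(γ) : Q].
[Q(γ) : Q] = 4 (equivalently, Q(γ) = Q(√201, √298))

Obviously Q(γ) ⊆ Q(√201, √298), and [Q(√201, √298):Q] = 4 (since 201, 298 are distinct squarefree integers > 1 with 59898 not a perfect square). To show equality we compute the minimal polynomial of γ. From γ = √201 + √298: γ^2 = 201 + 2√(59898) + 298 = 499 + 2√(59898), so γ^2 - 499 = 2√(59898); squaring, (γ^2 - 499)^2 = 4·59898, i.e. γ^4 - 998γ^2 + 249001 - 239592 = 0, i.e. γ^4 - 998γ^2 + 9409 = 0. So γ is a root of x^4 - 998x^2 + 9409. This polynomial is irreducible over Q: it has no rational root (each ±√201 ± √298 is irrational), and any factorization into two quadratics over Q would force √(59898) ∈ Q (pairing opposite roots) or √201, √298 ∈ Q (other pairings), all impossible. Hence [Q(γ):Q] = 4 = [Q(√201, √298):Q], so Q(γ) = Q(√201, √298).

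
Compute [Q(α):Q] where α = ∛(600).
[Q(α):Q] = 3

The minimal polynomial of α is x^3 - 600, irreducible over Q since 600 is not a perfect cube (so x^3 - 600 has no rational root). Hence [Q(α):Q] = deg(m_α) = 3.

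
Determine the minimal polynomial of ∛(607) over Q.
m_α(x) = x^3 - 607

α satisfies α^3 = 607, so x^3 - 607 annihilates α. By the rational root test, a rational root p/q (in lowest terms) of x^3 - 607 would satisfy p^3 = 607 q^3, forcing q = 1 and p^3 = 607; but 607 is not a perfect cube, contradiction. A monic cubic over Q with no rational root is irreducible (any nontrivial factorization would include a linear factor). Hence x^3 - 607 is the minimal polynomial of α, and in particular [Q(α):Q] = 3.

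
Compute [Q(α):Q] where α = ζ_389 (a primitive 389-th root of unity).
[Q(α):Q] = 388

The minimal polynomial of ζ_389 over Q is the 389-th cyclotomic polynomial Φ_389(x), which is irreducible over Q and has degree φ(389) = 388. Hence [Q(α):Q] = φ(389) = 388.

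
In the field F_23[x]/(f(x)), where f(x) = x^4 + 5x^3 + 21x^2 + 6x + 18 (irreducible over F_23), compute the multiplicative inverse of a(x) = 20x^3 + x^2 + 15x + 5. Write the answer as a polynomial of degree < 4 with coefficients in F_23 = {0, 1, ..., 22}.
a(x)^(-1) ≡ 18x^3 + 8x^2 + 12x + 4 (mod f(x))

Since f is irreducible over F_23, F_23[x]/(f) is a field and a(x) ≠ 0 has an inverse. Apply the extended Euclidean algorithm to f(x) and a(x) in F_23[x]: f(x) = (15x + 11)·a(x) + (15x^2 + 19x + 9);  a(x) = (9x + 4)·(15x^2 + 19x + 9) + (19x + 15);  (15x^2 + 19x + 9) = (2x + 20)·(19x + 15) + (8). The last nonzero remainder is the constant 8 = gcd(f, a) in F_23. Back-substituting through the division chain expresses 8 = s(x)·a(x) + t(x)·f(x) with s(x) ≡ 6x^3 + 18x^2 + 4x + 9 (mod f), so (6x^3 + 18x^2 + 4x + 9)·a(x) ≡ 8 (mod f). Multiplying by 8^(-1) ≡ 3 in F_23 gives a(x)^(-1) ≡ 3·(6x^3 + 18x^2 + 4x + 9) ≡ 18x^3 + 8x^2 + 12x + 4 (mod f). Check: (20x^3 + x^2 + 15x + 5)·(18x^3 + 8x^2 + 12x + 4) = 15x^6 + 17x^5 + 12x^4 + 3x^3 + 17x^2 + 5x + 20 ≡ 1 (mod x^4 + 5x^3 + 21x^2 + 6x + 18).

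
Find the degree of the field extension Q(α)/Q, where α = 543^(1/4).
[Q(α):Q] = 4

α is a root of x^4 - 543. By Eisenstein's criterion at the prime p = 3 (which divides the constant term 543 but p^2 = 9 does not, since 543 is squarefree), x^4 - 543 is irreducible over Q. Hence [Q(α):Q] = 4.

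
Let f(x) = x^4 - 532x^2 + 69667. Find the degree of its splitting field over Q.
[K : Q] = 4

Solving the quadratic in x^2: x^2 = (532 ± √(532^2 - 4·69667))/2 = (532 ± √4356)/2 = (532 ± 66)/2, giving x^2 = 233 or x^2 = 299. So f(x) = (x^2 - 233)(x^2 - 299) and the roots of f are ±√233, ±√299. Hence the splitting field is K = Q(√233, √299). Since 233 and 299 are distinct squarefree integers > 1, their product 69667 is not a perfect square, so √299 ∉ Q(√233). By the tower law [K:Q] = [Q(√233,√299):Q(√233)] · [Q(√233):Q] = 2 · 2 = 4.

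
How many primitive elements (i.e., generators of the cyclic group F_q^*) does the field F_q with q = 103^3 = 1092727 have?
There are φ(1092726) = 342720 primitive elements

F_q^* is cyclic of order q - 1 = 1092726. A cyclic group of order m has exactly φ(m) generators. Here m = 1092726 = 2 · 3^2 · 17 · 3571, so the number of primitive elements is φ(1092726) = 342720.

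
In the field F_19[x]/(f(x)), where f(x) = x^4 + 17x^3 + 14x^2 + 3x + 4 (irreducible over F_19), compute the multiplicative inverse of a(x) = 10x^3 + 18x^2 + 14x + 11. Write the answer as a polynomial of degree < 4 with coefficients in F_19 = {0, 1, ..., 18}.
a(x)^(-1) ≡ 4x^3 + 12x^2 + 9x + 5 (mod f(x))

Since f is irreducible over F_19, F_19[x]/(f) is a field and a(x) ≠ 0 has an inverse. Apply the extended Euclidean algorithm to f(x) and a(x) in F_19[x]: f(x) = (2x)·a(x) + (5x^2 + 4);  a(x) = (2x + 15)·(5x^2 + 4) + (6x + 8);  (5x^2 + 4) = (4x + 1)·(6x + 8) + (15). The last nonzero remainder is the constant 15 = gcd(f, a) in F_19. Back-substituting through the division chain expresses 15 = s(x)·a(x) + t(x)·f(x) with s(x) ≡ 3x^3 + 9x^2 + 2x + 18 (mod f), so (3x^3 + 9x^2 + 2x + 18)·a(x) ≡ 15 (mod f). Multiplying by 15^(-1) ≡ 14 in F_19 gives a(x)^(-1) ≡ 14·(3x^3 + 9x^2 + 2x + 18) ≡ 4x^3 + 12x^2 + 9x + 5 (mod f). Check: (10x^3 + 18x^2 + 14x + 11)·(4x^3 + 12x^2 + 9x + 5) = 2x^6 + 2x^5 + x^4 + 6x^3 + 6x^2 + 17x + 17 ≡ 1 (mod x^4 + 17x^3 + 14x^2 + 3x + 4).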